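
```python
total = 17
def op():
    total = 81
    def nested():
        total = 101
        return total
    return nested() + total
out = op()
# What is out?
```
182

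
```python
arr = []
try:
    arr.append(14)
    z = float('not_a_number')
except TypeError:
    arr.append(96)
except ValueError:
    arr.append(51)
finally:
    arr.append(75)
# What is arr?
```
[14, 51, 75]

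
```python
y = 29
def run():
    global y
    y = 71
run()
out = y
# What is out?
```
71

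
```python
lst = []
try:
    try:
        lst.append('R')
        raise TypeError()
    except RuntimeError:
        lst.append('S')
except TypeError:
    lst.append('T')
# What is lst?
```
['R', 'T']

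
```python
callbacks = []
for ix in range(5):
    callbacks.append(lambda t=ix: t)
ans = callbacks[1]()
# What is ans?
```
1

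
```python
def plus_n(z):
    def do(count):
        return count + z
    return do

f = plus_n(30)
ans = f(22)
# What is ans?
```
52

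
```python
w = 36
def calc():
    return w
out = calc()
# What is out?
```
36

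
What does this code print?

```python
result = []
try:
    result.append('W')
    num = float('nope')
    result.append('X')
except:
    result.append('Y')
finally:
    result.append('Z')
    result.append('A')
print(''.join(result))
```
WYZA

Code before exception runs, then except, then all of finally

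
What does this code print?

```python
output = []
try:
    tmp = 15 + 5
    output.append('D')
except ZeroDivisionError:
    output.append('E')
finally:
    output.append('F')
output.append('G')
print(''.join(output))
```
DFG

finally runs after normal execution too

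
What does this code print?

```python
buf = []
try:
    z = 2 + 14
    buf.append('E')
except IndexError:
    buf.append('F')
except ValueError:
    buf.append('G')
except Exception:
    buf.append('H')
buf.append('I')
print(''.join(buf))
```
EI

No exception, try block completes normally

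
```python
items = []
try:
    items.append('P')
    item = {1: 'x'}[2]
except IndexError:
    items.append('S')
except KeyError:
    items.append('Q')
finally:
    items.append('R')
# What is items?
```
['P', 'Q', 'R']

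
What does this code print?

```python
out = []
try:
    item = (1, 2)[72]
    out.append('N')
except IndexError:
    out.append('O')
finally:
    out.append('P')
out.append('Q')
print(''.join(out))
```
OPQ

finally always runs, even after exception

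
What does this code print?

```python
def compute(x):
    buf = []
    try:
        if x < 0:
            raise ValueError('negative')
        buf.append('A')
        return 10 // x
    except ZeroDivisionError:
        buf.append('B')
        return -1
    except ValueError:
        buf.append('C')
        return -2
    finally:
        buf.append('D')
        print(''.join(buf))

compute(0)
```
ABD

x=0 causes ZeroDivisionError, caught, finally prints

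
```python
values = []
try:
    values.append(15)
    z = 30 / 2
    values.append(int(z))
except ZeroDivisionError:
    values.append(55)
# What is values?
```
[15, 15]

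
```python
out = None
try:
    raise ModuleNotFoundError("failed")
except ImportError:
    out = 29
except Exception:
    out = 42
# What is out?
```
29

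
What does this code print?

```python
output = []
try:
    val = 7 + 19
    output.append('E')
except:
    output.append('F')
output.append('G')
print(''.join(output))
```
EG

No exception, try block completes normally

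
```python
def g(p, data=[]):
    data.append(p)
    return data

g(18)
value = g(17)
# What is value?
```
[18, 17]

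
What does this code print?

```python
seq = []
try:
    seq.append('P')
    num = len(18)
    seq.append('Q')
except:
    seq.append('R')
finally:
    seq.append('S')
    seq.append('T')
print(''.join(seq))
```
PRST

Code before exception runs, then except, then all of finally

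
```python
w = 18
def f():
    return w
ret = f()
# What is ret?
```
18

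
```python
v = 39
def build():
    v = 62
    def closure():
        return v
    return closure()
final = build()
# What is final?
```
62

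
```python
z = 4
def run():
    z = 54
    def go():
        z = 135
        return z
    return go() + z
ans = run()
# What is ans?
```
189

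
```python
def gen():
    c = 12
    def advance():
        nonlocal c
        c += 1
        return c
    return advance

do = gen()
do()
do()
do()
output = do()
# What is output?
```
16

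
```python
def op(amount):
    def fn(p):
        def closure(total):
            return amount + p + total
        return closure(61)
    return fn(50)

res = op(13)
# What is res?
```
124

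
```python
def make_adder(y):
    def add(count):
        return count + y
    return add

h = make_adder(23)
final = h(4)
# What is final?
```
27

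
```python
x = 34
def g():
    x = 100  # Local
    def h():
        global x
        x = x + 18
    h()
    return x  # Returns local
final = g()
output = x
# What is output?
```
52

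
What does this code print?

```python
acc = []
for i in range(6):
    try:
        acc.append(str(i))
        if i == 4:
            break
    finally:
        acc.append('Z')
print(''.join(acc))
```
0Z1Z2Z3Z4Z

finally runs even when breaking out of loop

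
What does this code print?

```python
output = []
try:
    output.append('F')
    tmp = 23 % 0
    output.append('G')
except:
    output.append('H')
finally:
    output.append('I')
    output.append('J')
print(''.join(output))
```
FHIJ

Code before exception runs, then except, then all of finally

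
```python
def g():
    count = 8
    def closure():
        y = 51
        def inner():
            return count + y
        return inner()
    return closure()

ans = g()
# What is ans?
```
59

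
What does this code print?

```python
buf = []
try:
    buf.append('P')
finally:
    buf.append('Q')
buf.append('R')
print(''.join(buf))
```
PQR

try/finally without except, no exception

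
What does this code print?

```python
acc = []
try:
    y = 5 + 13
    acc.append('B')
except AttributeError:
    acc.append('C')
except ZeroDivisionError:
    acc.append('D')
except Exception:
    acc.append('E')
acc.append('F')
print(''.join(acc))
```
BF

No exception, try block completes normally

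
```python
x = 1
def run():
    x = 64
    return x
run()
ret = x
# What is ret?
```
1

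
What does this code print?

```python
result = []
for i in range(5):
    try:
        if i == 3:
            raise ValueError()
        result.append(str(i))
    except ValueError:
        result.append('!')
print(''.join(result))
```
012!4

Exception on i=3 caught, loop continues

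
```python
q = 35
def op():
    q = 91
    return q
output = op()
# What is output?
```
91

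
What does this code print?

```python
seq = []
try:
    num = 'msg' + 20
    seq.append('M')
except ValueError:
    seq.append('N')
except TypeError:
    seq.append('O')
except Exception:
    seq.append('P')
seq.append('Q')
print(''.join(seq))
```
OQ

TypeError matches before generic Exception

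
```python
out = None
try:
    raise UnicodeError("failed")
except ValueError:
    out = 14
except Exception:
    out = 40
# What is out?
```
14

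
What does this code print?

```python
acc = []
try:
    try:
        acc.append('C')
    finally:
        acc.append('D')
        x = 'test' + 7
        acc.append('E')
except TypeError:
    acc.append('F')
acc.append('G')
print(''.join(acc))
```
CDFG

Exception in inner finally caught by outer except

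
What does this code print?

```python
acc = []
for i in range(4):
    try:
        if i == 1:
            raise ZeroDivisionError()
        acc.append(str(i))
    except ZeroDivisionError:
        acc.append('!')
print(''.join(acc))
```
0!23

Exception on i=1 caught, loop continues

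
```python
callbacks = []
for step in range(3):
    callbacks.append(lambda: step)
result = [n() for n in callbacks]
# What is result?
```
[2, 2, 2]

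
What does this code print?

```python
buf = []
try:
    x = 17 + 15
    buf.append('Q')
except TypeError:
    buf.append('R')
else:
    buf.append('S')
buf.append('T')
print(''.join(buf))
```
QST

else block runs when no exception occurs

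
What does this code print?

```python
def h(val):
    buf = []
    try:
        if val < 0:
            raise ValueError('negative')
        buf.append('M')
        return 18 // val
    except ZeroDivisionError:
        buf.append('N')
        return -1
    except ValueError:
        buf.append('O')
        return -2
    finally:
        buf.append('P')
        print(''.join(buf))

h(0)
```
MNP

val=0 causes ZeroDivisionError, caught, finally prints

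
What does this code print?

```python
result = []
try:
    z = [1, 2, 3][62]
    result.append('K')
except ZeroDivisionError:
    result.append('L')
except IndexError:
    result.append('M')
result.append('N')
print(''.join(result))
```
MN

IndexError is caught by its specific handler, not ZeroDivisionError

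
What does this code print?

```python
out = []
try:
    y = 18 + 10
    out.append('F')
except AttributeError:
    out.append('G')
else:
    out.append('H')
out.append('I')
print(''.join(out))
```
FHI

else block runs when no exception occurs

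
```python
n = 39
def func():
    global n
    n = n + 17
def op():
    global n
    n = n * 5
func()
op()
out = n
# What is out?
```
280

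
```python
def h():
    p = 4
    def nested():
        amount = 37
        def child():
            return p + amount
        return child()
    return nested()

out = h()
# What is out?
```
41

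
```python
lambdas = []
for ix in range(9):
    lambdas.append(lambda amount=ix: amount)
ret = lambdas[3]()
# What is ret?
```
3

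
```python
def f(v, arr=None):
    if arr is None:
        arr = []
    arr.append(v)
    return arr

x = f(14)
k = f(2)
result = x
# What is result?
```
[14]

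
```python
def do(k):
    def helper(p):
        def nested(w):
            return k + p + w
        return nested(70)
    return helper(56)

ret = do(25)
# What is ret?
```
151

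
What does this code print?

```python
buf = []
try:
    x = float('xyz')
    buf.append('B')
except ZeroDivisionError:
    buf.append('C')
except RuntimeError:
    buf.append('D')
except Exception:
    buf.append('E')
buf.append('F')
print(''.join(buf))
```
EF

ValueError not specifically caught, falls to Exception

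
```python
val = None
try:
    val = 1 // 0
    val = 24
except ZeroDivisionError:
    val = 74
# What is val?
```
74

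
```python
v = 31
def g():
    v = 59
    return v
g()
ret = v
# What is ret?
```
31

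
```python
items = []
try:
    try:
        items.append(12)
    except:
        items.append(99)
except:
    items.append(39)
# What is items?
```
[12]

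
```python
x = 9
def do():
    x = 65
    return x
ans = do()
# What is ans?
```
65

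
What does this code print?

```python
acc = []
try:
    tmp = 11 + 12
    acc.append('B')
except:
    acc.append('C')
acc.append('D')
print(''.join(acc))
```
BD

No exception, try block completes normally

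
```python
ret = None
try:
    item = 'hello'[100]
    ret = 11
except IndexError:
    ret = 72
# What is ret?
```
72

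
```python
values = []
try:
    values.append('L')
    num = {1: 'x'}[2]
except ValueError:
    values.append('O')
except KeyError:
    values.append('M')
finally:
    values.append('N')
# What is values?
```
['L', 'M', 'N']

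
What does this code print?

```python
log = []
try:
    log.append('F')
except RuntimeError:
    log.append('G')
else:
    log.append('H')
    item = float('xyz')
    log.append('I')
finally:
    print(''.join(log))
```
FH

Try succeeds, else appends 'H', ValueError in else is uncaught, finally prints before exception propagates ('I' never appended)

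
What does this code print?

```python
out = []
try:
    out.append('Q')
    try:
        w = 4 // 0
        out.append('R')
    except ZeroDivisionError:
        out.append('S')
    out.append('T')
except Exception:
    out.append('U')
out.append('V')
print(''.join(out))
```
QSTV

Inner exception caught by inner handler, outer continues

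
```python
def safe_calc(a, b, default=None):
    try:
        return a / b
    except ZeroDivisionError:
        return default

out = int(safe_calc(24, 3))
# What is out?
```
8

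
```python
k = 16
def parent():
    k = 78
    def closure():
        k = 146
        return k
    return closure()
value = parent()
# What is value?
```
146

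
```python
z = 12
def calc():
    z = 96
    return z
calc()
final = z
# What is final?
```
12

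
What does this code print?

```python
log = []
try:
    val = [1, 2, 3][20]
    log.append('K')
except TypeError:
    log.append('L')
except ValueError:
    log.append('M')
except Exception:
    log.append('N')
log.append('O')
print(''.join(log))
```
NO

IndexError not specifically caught, falls to Exception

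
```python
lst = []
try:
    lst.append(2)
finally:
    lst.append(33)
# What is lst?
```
[2, 33]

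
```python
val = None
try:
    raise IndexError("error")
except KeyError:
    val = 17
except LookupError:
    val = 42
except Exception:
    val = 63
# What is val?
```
42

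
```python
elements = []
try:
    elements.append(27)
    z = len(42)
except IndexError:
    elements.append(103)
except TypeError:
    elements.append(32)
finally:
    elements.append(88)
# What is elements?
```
[27, 32, 88]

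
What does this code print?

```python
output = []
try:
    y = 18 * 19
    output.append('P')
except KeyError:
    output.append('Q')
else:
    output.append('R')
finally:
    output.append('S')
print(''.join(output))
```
PRS

else runs before finally when no exception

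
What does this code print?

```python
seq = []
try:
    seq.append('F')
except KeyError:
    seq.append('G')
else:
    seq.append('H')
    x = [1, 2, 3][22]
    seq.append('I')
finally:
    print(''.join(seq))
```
FH

Try succeeds, else appends 'H', IndexError in else is uncaught, finally prints before exception propagates ('I' never appended)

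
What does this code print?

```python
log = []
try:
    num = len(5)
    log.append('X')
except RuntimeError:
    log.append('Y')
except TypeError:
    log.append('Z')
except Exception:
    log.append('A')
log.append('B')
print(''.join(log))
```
ZB

TypeError matches before generic Exception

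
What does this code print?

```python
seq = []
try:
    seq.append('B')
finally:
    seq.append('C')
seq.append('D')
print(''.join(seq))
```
BCD

try/finally without except, no exception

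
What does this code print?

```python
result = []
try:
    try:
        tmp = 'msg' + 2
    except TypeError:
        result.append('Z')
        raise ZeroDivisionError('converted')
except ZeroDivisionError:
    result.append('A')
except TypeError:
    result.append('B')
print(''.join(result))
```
ZA

New ZeroDivisionError raised, caught by outer ZeroDivisionError handler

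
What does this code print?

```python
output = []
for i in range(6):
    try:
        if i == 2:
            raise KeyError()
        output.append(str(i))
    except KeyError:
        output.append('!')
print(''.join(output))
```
01!345

Exception on i=2 caught, loop continues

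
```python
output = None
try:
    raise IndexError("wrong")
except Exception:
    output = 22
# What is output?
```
22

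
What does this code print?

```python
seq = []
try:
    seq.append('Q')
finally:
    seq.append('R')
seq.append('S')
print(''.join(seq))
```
QRS

try/finally without except, no exception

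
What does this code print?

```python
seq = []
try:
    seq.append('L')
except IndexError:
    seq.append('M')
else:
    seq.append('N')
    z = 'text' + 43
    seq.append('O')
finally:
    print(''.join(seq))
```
LN

Try succeeds, else appends 'N', TypeError in else is uncaught, finally prints before exception propagates ('O' never appended)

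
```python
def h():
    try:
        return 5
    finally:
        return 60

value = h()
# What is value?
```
60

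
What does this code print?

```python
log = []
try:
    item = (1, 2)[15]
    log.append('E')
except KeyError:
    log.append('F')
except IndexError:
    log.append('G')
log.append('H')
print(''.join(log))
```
GH

IndexError is caught by its specific handler, not KeyError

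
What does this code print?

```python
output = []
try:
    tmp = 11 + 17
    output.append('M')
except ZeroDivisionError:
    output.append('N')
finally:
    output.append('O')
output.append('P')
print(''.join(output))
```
MOP

finally runs after normal execution too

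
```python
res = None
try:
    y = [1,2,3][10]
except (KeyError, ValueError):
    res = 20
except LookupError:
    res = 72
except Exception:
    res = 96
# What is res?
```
72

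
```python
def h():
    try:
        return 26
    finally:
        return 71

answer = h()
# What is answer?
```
71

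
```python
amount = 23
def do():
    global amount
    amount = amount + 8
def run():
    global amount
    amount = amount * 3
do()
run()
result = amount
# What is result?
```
93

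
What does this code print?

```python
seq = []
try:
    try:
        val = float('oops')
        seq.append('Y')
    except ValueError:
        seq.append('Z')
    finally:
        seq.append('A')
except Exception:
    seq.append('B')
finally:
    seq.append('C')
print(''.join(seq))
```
ZAC

Both finally blocks run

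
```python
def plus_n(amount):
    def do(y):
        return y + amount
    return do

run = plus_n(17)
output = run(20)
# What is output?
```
37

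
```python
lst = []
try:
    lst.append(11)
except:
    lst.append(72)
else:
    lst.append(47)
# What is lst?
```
[11, 47]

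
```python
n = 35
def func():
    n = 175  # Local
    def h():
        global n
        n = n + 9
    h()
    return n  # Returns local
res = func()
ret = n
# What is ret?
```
44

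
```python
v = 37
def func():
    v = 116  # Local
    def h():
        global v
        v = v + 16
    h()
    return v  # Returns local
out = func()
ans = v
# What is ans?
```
53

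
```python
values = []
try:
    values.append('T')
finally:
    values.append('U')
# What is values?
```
['T', 'U']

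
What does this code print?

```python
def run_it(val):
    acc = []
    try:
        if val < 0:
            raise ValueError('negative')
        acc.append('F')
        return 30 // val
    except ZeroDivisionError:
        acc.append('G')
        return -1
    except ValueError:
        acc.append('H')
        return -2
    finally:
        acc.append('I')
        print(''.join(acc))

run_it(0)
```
FGI

val=0 causes ZeroDivisionError, caught, finally prints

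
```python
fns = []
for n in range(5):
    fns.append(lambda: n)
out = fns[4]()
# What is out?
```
4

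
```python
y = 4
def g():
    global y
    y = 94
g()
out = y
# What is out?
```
94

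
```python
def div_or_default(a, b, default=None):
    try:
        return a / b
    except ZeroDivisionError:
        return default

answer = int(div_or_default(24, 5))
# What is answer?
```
4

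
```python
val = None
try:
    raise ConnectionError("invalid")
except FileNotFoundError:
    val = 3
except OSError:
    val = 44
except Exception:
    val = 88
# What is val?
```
44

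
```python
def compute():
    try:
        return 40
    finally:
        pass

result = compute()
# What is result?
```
40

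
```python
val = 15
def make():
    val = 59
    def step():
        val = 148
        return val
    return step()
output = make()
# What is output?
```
148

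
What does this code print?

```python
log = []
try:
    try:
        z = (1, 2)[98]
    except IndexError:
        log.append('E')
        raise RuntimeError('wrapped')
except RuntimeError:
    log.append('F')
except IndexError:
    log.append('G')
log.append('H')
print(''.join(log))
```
EFH

RuntimeError raised and caught, original IndexError not re-raised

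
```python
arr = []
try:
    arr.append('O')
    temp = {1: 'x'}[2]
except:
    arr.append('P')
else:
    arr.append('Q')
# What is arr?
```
['O', 'P']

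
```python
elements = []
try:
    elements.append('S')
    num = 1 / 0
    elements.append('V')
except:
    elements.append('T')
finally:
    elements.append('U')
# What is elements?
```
['S', 'T', 'U']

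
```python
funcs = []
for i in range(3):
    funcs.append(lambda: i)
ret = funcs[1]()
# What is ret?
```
2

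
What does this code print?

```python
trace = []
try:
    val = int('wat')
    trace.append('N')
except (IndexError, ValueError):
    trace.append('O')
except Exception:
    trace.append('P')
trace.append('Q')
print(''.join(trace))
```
OQ

ValueError matches tuple containing it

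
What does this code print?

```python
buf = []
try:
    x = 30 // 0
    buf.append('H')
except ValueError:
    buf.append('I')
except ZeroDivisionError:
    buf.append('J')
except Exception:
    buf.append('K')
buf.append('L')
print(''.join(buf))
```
JL

ZeroDivisionError matches before generic Exception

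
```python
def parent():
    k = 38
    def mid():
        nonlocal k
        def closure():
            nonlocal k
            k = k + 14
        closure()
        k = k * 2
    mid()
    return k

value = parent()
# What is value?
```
104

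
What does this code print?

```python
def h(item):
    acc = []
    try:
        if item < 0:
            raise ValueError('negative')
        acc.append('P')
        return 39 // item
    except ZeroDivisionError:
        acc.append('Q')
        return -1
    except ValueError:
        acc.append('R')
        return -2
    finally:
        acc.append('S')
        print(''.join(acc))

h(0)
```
PQS

item=0 causes ZeroDivisionError, caught, finally prints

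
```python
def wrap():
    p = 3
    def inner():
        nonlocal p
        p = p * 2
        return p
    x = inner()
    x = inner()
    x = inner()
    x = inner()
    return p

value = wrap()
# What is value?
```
48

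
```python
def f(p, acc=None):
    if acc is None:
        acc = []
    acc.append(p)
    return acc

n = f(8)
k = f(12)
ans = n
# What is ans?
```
[8]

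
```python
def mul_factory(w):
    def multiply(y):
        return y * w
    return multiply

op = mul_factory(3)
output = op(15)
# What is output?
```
45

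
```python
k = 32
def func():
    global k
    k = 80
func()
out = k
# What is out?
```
80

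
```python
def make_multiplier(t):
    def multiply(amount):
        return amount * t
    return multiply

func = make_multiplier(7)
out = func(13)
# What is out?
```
91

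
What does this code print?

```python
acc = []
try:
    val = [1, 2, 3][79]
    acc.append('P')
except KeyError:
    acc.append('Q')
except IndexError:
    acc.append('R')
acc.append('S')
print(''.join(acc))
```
RS

IndexError is caught by its specific handler, not KeyError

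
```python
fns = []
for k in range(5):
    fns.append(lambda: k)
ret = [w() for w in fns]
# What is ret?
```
[4, 4, 4, 4, 4]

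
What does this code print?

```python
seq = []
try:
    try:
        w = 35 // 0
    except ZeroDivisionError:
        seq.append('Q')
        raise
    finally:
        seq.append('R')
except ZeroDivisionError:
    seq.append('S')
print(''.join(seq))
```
QRS

finally runs before re-raised exception propagates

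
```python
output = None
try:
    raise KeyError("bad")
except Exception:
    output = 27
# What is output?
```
27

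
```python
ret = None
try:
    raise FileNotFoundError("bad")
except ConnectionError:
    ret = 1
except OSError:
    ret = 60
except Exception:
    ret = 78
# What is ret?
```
60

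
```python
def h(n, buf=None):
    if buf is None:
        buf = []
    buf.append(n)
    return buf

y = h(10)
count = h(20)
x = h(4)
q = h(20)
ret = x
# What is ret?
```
[4]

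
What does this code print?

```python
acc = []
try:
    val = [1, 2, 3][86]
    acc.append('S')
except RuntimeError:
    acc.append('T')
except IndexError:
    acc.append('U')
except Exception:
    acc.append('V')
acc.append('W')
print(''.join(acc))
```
UW

IndexError matches before generic Exception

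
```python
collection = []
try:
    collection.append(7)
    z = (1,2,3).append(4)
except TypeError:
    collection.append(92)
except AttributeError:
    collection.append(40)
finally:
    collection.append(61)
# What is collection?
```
[7, 40, 61]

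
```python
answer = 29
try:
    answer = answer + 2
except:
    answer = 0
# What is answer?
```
31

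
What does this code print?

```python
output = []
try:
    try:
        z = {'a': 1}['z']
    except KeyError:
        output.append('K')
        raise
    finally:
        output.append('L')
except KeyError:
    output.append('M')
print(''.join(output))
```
KLM

finally runs before re-raised exception propagates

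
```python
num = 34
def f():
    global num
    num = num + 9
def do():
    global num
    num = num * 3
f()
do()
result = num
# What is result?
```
129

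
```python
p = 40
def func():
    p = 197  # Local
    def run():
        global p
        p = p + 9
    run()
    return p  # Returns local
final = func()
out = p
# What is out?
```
49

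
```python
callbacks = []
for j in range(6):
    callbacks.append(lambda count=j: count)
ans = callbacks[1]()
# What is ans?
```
1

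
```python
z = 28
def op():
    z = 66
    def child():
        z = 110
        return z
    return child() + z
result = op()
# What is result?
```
176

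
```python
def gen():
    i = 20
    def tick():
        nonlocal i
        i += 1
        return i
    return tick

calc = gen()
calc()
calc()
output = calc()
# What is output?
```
23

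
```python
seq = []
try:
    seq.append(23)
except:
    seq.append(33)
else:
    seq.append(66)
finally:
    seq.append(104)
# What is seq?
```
[23, 66, 104]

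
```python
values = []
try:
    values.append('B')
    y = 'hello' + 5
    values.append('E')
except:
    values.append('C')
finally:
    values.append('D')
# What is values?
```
['B', 'C', 'D']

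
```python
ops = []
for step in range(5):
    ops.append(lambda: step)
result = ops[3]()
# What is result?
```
4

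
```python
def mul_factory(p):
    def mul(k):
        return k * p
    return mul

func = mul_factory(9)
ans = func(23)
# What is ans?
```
207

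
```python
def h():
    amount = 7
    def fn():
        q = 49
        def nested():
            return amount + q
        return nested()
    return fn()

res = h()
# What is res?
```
56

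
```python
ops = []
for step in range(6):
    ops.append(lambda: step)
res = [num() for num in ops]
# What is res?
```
[5, 5, 5, 5, 5, 5]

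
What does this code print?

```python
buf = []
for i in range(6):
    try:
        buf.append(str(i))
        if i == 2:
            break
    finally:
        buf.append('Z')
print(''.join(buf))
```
0Z1Z2Z

finally runs even when breaking out of loop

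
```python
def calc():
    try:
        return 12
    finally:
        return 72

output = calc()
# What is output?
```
72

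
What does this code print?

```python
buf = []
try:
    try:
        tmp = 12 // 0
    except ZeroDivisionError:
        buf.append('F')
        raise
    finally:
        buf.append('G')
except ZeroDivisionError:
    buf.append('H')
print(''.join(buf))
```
FGH

finally runs before re-raised exception propagates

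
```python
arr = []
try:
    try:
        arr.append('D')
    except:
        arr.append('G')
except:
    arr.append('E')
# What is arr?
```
['D']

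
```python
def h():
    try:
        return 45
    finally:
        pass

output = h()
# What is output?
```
45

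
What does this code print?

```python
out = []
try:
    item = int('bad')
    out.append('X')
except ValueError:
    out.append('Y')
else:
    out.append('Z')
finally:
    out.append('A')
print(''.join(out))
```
YA

Exception: except runs, else skipped, finally runs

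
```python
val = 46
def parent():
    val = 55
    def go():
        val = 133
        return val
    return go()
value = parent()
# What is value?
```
133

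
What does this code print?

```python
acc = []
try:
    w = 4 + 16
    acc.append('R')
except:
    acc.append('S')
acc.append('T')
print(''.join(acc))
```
RT

No exception, try block completes normally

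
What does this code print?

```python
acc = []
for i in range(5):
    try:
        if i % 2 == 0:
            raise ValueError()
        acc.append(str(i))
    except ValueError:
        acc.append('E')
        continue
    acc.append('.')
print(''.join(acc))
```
E1.E3.E

continue in except skips rest of loop body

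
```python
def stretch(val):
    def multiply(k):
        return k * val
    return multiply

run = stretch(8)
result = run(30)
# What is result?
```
240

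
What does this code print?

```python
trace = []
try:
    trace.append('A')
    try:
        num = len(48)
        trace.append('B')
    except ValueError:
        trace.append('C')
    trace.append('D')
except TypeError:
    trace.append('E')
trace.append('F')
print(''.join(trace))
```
AEF

Inner handler doesn't match, propagates to outer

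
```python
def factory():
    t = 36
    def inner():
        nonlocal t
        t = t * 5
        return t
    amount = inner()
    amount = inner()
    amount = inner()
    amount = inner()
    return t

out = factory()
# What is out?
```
22500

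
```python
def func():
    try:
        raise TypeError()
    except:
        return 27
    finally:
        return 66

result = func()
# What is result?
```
66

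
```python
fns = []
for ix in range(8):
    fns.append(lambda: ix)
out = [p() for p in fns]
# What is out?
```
[7, 7, 7, 7, 7, 7, 7, 7]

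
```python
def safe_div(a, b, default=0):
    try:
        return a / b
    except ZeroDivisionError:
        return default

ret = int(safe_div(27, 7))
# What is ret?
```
3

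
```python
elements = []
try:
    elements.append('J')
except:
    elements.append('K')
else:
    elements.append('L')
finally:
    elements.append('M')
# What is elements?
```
['J', 'L', 'M']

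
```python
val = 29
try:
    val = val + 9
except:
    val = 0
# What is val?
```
38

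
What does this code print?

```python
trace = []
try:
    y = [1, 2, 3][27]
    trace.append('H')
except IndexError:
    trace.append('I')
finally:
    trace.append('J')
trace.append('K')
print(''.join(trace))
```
IJK

finally always runs, even after exception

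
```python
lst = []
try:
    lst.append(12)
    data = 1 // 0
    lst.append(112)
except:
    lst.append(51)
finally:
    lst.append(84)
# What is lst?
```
[12, 51, 84]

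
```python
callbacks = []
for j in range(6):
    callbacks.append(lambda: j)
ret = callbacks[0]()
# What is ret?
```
5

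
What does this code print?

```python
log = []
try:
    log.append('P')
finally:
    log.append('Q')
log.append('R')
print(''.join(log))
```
PQR

try/finally without except, no exception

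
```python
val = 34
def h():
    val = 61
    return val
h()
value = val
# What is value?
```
34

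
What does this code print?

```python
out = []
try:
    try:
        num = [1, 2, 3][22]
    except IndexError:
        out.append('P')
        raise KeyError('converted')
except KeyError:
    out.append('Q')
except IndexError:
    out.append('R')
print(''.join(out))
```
PQ

New KeyError raised, caught by outer KeyError handler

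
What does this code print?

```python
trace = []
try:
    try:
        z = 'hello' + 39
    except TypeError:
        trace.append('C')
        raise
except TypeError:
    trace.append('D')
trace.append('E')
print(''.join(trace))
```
CDE

raise without argument re-raises current exception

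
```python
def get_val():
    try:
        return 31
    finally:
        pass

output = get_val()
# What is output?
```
31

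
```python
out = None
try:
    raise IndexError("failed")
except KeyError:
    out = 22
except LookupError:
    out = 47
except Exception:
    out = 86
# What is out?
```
47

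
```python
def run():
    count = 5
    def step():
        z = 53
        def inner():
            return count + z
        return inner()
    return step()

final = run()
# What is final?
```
58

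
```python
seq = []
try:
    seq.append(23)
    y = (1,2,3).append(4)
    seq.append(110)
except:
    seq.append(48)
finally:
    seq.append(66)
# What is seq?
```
[23, 48, 66]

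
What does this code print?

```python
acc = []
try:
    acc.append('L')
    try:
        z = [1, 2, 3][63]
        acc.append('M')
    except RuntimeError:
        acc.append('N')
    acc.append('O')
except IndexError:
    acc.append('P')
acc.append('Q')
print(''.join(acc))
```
LPQ

Inner handler doesn't match, propagates to outer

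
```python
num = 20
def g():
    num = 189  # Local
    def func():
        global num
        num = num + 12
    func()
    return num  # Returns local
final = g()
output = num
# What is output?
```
32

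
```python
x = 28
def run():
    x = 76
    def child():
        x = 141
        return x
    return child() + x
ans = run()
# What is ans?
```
217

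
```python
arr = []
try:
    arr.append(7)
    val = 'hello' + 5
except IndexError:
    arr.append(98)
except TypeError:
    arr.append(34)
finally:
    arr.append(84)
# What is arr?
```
[7, 34, 84]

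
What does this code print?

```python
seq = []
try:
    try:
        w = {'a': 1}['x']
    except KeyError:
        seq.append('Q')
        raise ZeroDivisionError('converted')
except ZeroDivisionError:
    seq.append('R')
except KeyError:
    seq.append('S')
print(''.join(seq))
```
QR

New ZeroDivisionError raised, caught by outer ZeroDivisionError handler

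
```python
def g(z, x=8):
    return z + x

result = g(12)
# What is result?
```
20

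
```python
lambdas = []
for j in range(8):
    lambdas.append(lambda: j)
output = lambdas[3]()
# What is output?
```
7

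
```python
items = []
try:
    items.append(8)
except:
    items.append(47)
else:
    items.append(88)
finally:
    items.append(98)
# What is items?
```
[8, 88, 98]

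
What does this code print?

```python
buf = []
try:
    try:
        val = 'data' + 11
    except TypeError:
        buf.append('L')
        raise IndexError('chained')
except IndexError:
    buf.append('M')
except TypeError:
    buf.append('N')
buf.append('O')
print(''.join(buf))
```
LMO

IndexError raised and caught, original TypeError not re-raised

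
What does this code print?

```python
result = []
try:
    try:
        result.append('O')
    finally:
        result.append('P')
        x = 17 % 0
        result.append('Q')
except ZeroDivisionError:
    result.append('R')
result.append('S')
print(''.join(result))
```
OPRS

Exception in inner finally caught by outer except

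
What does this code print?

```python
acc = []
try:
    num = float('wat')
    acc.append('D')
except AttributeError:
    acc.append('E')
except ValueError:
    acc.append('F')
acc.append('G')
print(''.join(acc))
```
FG

ValueError is caught by its specific handler, not AttributeError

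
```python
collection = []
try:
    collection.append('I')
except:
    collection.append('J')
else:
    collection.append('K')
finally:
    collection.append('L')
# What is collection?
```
['I', 'K', 'L']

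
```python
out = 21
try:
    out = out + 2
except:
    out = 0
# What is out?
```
23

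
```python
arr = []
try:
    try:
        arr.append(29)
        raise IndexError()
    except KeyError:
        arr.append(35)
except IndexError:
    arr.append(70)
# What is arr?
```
[29, 70]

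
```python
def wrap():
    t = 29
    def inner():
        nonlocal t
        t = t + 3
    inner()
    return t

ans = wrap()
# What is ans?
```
32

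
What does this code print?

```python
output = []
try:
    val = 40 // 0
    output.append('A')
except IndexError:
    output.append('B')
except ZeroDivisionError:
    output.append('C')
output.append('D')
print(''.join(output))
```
CD

ZeroDivisionError is caught by its specific handler, not IndexError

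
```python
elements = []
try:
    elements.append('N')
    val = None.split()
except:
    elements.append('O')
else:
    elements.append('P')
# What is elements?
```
['N', 'O']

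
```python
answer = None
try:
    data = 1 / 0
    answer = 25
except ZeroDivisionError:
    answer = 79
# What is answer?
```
79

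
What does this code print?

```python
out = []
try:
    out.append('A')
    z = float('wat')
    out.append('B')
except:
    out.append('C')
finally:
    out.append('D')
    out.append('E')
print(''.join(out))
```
ACDE

Code before exception runs, then except, then all of finally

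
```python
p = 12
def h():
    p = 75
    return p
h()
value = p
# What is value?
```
12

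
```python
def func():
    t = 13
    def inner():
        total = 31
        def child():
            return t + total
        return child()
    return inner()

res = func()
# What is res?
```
44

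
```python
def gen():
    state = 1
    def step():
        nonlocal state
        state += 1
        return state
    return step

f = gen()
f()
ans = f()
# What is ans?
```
3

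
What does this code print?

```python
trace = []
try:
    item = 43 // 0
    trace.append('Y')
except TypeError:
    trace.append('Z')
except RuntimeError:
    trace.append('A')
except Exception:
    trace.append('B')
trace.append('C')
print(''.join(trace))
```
BC

ZeroDivisionError not specifically caught, falls to Exception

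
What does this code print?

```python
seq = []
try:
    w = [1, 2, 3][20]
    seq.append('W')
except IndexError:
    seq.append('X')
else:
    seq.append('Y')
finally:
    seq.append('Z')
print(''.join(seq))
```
XZ

Exception: except runs, else skipped, finally runs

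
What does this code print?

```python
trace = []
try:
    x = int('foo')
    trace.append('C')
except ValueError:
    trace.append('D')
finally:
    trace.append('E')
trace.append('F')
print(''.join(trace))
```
DEF

finally always runs, even after exception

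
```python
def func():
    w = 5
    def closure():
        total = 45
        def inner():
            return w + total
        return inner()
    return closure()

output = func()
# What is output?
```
50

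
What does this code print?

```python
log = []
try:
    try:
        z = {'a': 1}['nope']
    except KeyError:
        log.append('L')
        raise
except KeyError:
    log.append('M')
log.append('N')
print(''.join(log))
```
LMN

raise without argument re-raises current exception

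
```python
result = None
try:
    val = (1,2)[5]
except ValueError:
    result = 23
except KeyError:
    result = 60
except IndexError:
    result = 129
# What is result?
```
129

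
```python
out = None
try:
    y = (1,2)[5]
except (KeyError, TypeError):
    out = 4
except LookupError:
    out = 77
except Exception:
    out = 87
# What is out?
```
77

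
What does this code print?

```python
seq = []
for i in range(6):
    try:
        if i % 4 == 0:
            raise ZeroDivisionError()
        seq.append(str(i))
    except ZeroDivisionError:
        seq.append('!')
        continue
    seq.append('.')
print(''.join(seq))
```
!1.2.3.!5.

continue in except skips rest of loop body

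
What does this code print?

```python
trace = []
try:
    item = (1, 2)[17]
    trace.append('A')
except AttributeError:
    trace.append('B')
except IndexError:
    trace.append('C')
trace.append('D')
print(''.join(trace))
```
CD

IndexError is caught by its specific handler, not AttributeError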